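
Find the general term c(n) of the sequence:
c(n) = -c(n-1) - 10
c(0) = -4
First-order linear non-homogeneous.
Homogeneous solution: c_h(n) = A·(-1)^n.
Try constant particular solution c_p = K: K = -K - 10 ⇒ K = -5.
General: c(n) = A·(-1)^n - 5.
Apply c(0) = -4: A - 5 = -4 ⇒ A = 1.
So c(n) = \left(-1\right)^{n} - 5.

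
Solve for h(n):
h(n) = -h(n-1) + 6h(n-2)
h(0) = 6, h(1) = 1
Characteristic equation: x² + x - 6 = 0, which factors as (x - (-3))(x - (2)) = 0.
Roots r₁ = -3, r₂ = 2 (distinct).
General solution: h(n) = A·(-3)^n + B·(2)^n.
From h(0) = 6: A + B = 6.
From h(1) = 1: -3A + 2B = 1.
Solving: A = \frac{11}{5}, B = \frac{19}{5}.
So h(n) = \frac{11 \left(-3\right)^{n}}{5} + \frac{19 \cdot 2^{n}}{5}.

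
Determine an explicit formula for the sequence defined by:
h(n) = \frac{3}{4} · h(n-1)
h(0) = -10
Pure geometric recurrence with ratio \frac{3}{4}.
By induction h(n) = h(0) · (\frac{3}{4})^n = - 10 \left(\frac{3}{4}\right)^{n}.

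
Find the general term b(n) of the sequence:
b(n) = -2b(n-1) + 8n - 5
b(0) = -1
First-order linear with linear forcing.
Homogeneous solution: b_h(n) = A·(-2)^n.
Try particular b_p(n) = pn + q. Substituting:
  pn + q = -2(p(n-1) + q) + 8n - 5.
Matching the n-coefficient: p = -2p + 8 ⇒ p = \frac{8}{3}.
Matching constants: q = 2p - 2q - 5 ⇒ q = \frac{1}{9}.
General: b(n) = A·(-2)^n + \frac{8 n}{3} + \frac{1}{9}.
Apply b(0) = -1: A + \frac{1}{9} = -1 ⇒ A = - \frac{10}{9}.
So b(n) = - \frac{10 \left(-2\right)^{n}}{9} + \frac{8 n}{3} + \frac{1}{9}.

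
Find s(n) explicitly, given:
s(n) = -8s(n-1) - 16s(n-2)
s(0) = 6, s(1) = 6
Characteristic equation: x² + 8x + 16 = 0, which is (x - (-4))².
Repeated root r = -4.
General solution: s(n) = (A + Bn)·(-4)^n.
From s(0) = 6: A = 6.
From s(1) = 6: (A + B)·(-4) = 6 ⇒ B = - \frac{15}{2}.
So s(n) = \left(6 - \frac{15 n}{2}\right) \cdot (-4)^n.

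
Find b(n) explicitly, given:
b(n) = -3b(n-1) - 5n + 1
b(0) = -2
First-order linear with linear forcing.
Homogeneous solution: b_h(n) = A·(-3)^n.
Try particular b_p(n) = pn + q. Substituting:
  pn + q = -3(p(n-1) + q) - 5n + 1.
Matching the n-coefficient: p = -3p - 5 ⇒ p = - \frac{5}{4}.
Matching constants: q = 3p - 3q + 1 ⇒ q = - \frac{11}{16}.
General: b(n) = A·(-3)^n - \frac{5 n}{4} - \frac{11}{16}.
Apply b(0) = -2: A - \frac{11}{16} = -2 ⇒ A = - \frac{21}{16}.
So b(n) = - \frac{21 \left(-3\right)^{n}}{16} - \frac{5 n}{4} - \frac{11}{16}.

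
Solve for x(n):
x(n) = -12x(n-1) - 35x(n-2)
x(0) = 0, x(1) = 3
Characteristic equation: x² + 12x + 35 = 0, which factors as (x - (-7))(x - (-5)) = 0.
Roots r₁ = -7, r₂ = -5 (distinct).
General solution: x(n) = A·(-7)^n + B·(-5)^n.
From x(0) = 0: A + B = 0.
From x(1) = 3: -7A - 5B = 3.
Solving: A = - \frac{3}{2}, B = \frac{3}{2}.
So x(n) = \frac{3 \left(-5\right)^{n}}{2} - \frac{3 \left(-7\right)^{n}}{2}.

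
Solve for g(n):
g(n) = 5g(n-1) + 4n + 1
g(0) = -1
First-order linear with linear forcing.
Homogeneous solution: g_h(n) = A·(5)^n.
Try particular g_p(n) = pn + q. Substituting:
  pn + q = 5(p(n-1) + q) + 4n + 1.
Matching the n-coefficient: p = 5p + 4 ⇒ p = -1.
Matching constants: q = -5p + 5q + 1 ⇒ q = - \frac{3}{2}.
General: g(n) = A·(5)^n - n - \frac{3}{2}.
Apply g(0) = -1: A - \frac{3}{2} = -1 ⇒ A = \frac{1}{2}.
So g(n) = \frac{5^{n}}{2} - n - \frac{3}{2}.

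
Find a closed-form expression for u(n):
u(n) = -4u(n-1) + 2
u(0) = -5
First-order linear non-homogeneous.
Homogeneous solution: u_h(n) = A·(-4)^n.
Try constant particular solution u_p = K: K = -4K + 2 ⇒ K = \frac{2}{5}.
General: u(n) = A·(-4)^n + \frac{2}{5}.
Apply u(0) = -5: A + \frac{2}{5} = -5 ⇒ A = - \frac{27}{5}.
So u(n) = \frac{2}{5} - \frac{27 \left(-4\right)^{n}}{5}.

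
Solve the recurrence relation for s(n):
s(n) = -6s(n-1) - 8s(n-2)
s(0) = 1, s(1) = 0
Characteristic equation: x² + 6x + 8 = 0, which factors as (x - (-2))(x - (-4)) = 0.
Roots r₁ = -2, r₂ = -4 (distinct).
General solution: s(n) = A·(-2)^n + B·(-4)^n.
From s(0) = 1: A + B = 1.
From s(1) = 0: -2A - 4B = 0.
Solving: A = 2, B = -1.
So s(n) = 2 \left(-2\right)^{n} - \left(-4\right)^{n}.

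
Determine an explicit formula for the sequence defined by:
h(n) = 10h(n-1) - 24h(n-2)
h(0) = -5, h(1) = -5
Characteristic equation: x² - 10x + 24 = 0, which factors as (x - (6))(x - (4)) = 0.
Roots r₁ = 6, r₂ = 4 (distinct).
General solution: h(n) = A·(6)^n + B·(4)^n.
From h(0) = -5: A + B = -5.
From h(1) = -5: 6A + 4B = -5.
Solving: A = \frac{15}{2}, B = - \frac{25}{2}.
So h(n) = - \frac{25 \cdot 4^{n}}{2} + \frac{15 \cdot 6^{n}}{2}.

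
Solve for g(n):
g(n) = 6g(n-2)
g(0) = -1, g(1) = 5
Characteristic equation: x² - 6 = 0.
Discriminant Δ = (0)² + 4·(6) = 24.
Roots r₁,₂ = (0 ± √24)/2, so r₁ = \sqrt{6}, r₂ = - \sqrt{6}.
General solution: g(n) = A·r₁^n + B·r₂^n.
From the initial conditions, A + B = -1 and r₁A + r₂B = 5.
Since r₁ - r₂ = √24: A = (5 - (-1)r₂)/√24 = - \frac{1}{2} + \frac{5 \sqrt{6}}{12}, and B = -1 - A = - \frac{5 \sqrt{6}}{12} - \frac{1}{2}.
So g(n) = \left(- \frac{1}{2} + \frac{5 \sqrt{6}}{12}\right)\left(\sqrt{6}\right)^n + \left(- \frac{5 \sqrt{6}}{12} - \frac{1}{2}\right)\left(- \sqrt{6}\right)^n.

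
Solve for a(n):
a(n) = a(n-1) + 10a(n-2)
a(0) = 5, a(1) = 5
Characteristic equation: x² - x - 10 = 0.
Discriminant Δ = (1)² + 4·(10) = 41.
Roots r₁,₂ = (1 ± √41)/2, so r₁ = \frac{1}{2} + \frac{\sqrt{41}}{2}, r₂ = \frac{1}{2} - \frac{\sqrt{41}}{2}.
General solution: a(n) = A·r₁^n + B·r₂^n.
From the initial conditions, A + B = 5 and r₁A + r₂B = 5.
Since r₁ - r₂ = √41: A = (5 - (5)r₂)/√41 = \frac{5 \sqrt{41}}{82} + \frac{5}{2}, and B = 5 - A = \frac{5}{2} - \frac{5 \sqrt{41}}{82}.
So a(n) = \left(\frac{5 \sqrt{41}}{82} + \frac{5}{2}\right)\left(\frac{1}{2} + \frac{\sqrt{41}}{2}\right)^n + \left(\frac{5}{2} - \frac{5 \sqrt{41}}{82}\right)\left(\frac{1}{2} - \frac{\sqrt{41}}{2}\right)^n.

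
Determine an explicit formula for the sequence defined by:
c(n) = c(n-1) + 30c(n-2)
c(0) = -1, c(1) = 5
Characteristic equation: x² - x - 30 = 0, which factors as (x - (6))(x - (-5)) = 0.
Roots r₁ = 6, r₂ = -5 (distinct).
General solution: c(n) = A·(6)^n + B·(-5)^n.
From c(0) = -1: A + B = -1.
From c(1) = 5: 6A - 5B = 5.
Solving: A = 0, B = -1.
So c(n) = - \left(-5\right)^{n}.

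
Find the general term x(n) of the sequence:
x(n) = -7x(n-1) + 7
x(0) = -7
First-order linear non-homogeneous.
Homogeneous solution: x_h(n) = A·(-7)^n.
Try constant particular solution x_p = K: K = -7K + 7 ⇒ K = \frac{7}{8}.
General: x(n) = A·(-7)^n + \frac{7}{8}.
Apply x(0) = -7: A + \frac{7}{8} = -7 ⇒ A = - \frac{63}{8}.
So x(n) = \frac{7}{8} - \frac{63 \left(-7\right)^{n}}{8}.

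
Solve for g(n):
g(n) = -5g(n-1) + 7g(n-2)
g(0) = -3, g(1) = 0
Characteristic equation: x² + 5x - 7 = 0.
Discriminant Δ = (-5)² + 4·(7) = 53.
Roots r₁,₂ = (-5 ± √53)/2, so r₁ = - \frac{5}{2} + \frac{\sqrt{53}}{2}, r₂ = - \frac{\sqrt{53}}{2} - \frac{5}{2}.
General solution: g(n) = A·r₁^n + B·r₂^n.
From the initial conditions, A + B = -3 and r₁A + r₂B = 0.
Since r₁ - r₂ = √53: A = (0 - (-3)r₂)/√53 = - \frac{3}{2} - \frac{15 \sqrt{53}}{106}, and B = -3 - A = - \frac{3}{2} + \frac{15 \sqrt{53}}{106}.
So g(n) = \left(- \frac{3}{2} - \frac{15 \sqrt{53}}{106}\right)\left(- \frac{5}{2} + \frac{\sqrt{53}}{2}\right)^n + \left(- \frac{3}{2} + \frac{15 \sqrt{53}}{106}\right)\left(- \frac{\sqrt{53}}{2} - \frac{5}{2}\right)^n.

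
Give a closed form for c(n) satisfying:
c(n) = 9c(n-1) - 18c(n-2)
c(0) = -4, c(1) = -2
Characteristic equation: x² - 9x + 18 = 0, which factors as (x - (3))(x - (6)) = 0.
Roots r₁ = 3, r₂ = 6 (distinct).
General solution: c(n) = A·(3)^n + B·(6)^n.
From c(0) = -4: A + B = -4.
From c(1) = -2: 3A + 6B = -2.
Solving: A = - \frac{22}{3}, B = \frac{10}{3}.
So c(n) = - \frac{22 \cdot 3^{n}}{3} + \frac{10 \cdot 6^{n}}{3}.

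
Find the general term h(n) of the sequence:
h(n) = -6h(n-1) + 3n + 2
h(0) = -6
First-order linear with linear forcing.
Homogeneous solution: h_h(n) = A·(-6)^n.
Try particular h_p(n) = pn + q. Substituting:
  pn + q = -6(p(n-1) + q) + 3n + 2.
Matching the n-coefficient: p = -6p + 3 ⇒ p = \frac{3}{7}.
Matching constants: q = 6p - 6q + 2 ⇒ q = \frac{32}{49}.
General: h(n) = A·(-6)^n + \frac{3 n}{7} + \frac{32}{49}.
Apply h(0) = -6: A + \frac{32}{49} = -6 ⇒ A = - \frac{326}{49}.
So h(n) = - \frac{326 \left(-6\right)^{n}}{49} + \frac{3 n}{7} + \frac{32}{49}.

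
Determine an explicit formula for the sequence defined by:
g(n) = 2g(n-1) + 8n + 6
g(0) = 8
First-order linear with linear forcing.
Homogeneous solution: g_h(n) = A·(2)^n.
Try particular g_p(n) = pn + q. Substituting:
  pn + q = 2(p(n-1) + q) + 8n + 6.
Matching the n-coefficient: p = 2p + 8 ⇒ p = -8.
Matching constants: q = -2p + 2q + 6 ⇒ q = -22.
General: g(n) = A·(2)^n - 8 n - 22.
Apply g(0) = 8: A - 22 = 8 ⇒ A = 30.
So g(n) = 30 \cdot 2^{n} - 8 n - 22.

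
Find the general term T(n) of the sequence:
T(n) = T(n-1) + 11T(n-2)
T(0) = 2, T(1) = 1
Characteristic equation: x² - x - 11 = 0.
Discriminant Δ = (1)² + 4·(11) = 45.
Roots r₁,₂ = (1 ± √45)/2, so r₁ = \frac{1}{2} + \frac{3 \sqrt{5}}{2}, r₂ = \frac{1}{2} - \frac{3 \sqrt{5}}{2}.
General solution: T(n) = A·r₁^n + B·r₂^n.
From the initial conditions, A + B = 2 and r₁A + r₂B = 1.
Since r₁ - r₂ = √45: A = (1 - (2)r₂)/√45 = 1, and B = 2 - A = 1.
So T(n) = \left(1\right)\left(\frac{1}{2} + \frac{3 \sqrt{5}}{2}\right)^n + \left(1\right)\left(\frac{1}{2} - \frac{3 \sqrt{5}}{2}\right)^n.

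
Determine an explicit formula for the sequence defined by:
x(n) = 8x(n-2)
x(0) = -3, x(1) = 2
Characteristic equation: x² - 8 = 0.
Discriminant Δ = (0)² + 4·(8) = 32.
Roots r₁,₂ = (0 ± √32)/2, so r₁ = 2 \sqrt{2}, r₂ = - 2 \sqrt{2}.
General solution: x(n) = A·r₁^n + B·r₂^n.
From the initial conditions, A + B = -3 and r₁A + r₂B = 2.
Since r₁ - r₂ = √32: A = (2 - (-3)r₂)/√32 = - \frac{3}{2} + \frac{\sqrt{2}}{4}, and B = -3 - A = - \frac{3}{2} - \frac{\sqrt{2}}{4}.
So x(n) = \left(- \frac{3}{2} + \frac{\sqrt{2}}{4}\right)\left(2 \sqrt{2}\right)^n + \left(- \frac{3}{2} - \frac{\sqrt{2}}{4}\right)\left(- 2 \sqrt{2}\right)^n.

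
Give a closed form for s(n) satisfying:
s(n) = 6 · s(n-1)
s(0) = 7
Pure geometric recurrence with ratio 6.
By induction s(n) = s(0) · (6)^n = 7 \cdot 6^{n}.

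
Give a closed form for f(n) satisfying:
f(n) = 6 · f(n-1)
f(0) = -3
Pure geometric recurrence with ratio 6.
By induction f(n) = f(0) · (6)^n = - 3 \cdot 6^{n}.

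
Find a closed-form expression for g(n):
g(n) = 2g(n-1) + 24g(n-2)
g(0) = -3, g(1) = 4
Characteristic equation: x² - 2x - 24 = 0, which factors as (x - (-4))(x - (6)) = 0.
Roots r₁ = -4, r₂ = 6 (distinct).
General solution: g(n) = A·(-4)^n + B·(6)^n.
From g(0) = -3: A + B = -3.
From g(1) = 4: -4A + 6B = 4.
Solving: A = - \frac{11}{5}, B = - \frac{4}{5}.
So g(n) = - \frac{11 \left(-4\right)^{n}}{5} - \frac{4 \cdot 6^{n}}{5}.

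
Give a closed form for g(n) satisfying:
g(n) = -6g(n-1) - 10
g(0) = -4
First-order linear non-homogeneous.
Homogeneous solution: g_h(n) = A·(-6)^n.
Try constant particular solution g_p = K: K = -6K - 10 ⇒ K = - \frac{10}{7}.
General: g(n) = A·(-6)^n - \frac{10}{7}.
Apply g(0) = -4: A - \frac{10}{7} = -4 ⇒ A = - \frac{18}{7}.
So g(n) = - \frac{18 \left(-6\right)^{n}}{7} - \frac{10}{7}.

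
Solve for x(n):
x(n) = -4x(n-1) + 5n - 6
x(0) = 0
First-order linear with linear forcing.
Homogeneous solution: x_h(n) = A·(-4)^n.
Try particular x_p(n) = pn + q. Substituting:
  pn + q = -4(p(n-1) + q) + 5n - 6.
Matching the n-coefficient: p = -4p + 5 ⇒ p = 1.
Matching constants: q = 4p - 4q - 6 ⇒ q = - \frac{2}{5}.
General: x(n) = A·(-4)^n + n - \frac{2}{5}.
Apply x(0) = 0: A - \frac{2}{5} = 0 ⇒ A = \frac{2}{5}.
So x(n) = \frac{2 \left(-4\right)^{n}}{5} + n - \frac{2}{5}.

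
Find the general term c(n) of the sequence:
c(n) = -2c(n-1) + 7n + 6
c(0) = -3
First-order linear with linear forcing.
Homogeneous solution: c_h(n) = A·(-2)^n.
Try particular c_p(n) = pn + q. Substituting:
  pn + q = -2(p(n-1) + q) + 7n + 6.
Matching the n-coefficient: p = -2p + 7 ⇒ p = \frac{7}{3}.
Matching constants: q = 2p - 2q + 6 ⇒ q = \frac{32}{9}.
General: c(n) = A·(-2)^n + \frac{7 n}{3} + \frac{32}{9}.
Apply c(0) = -3: A + \frac{32}{9} = -3 ⇒ A = - \frac{59}{9}.
So c(n) = - \frac{59 \left(-2\right)^{n}}{9} + \frac{7 n}{3} + \frac{32}{9}.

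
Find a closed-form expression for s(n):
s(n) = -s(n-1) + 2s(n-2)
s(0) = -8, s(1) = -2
Characteristic equation: x² + x - 2 = 0, which factors as (x - (1))(x - (-2)) = 0.
Roots r₁ = 1, r₂ = -2 (distinct).
General solution: s(n) = A·(1)^n + B·(-2)^n.
From s(0) = -8: A + B = -8.
From s(1) = -2: A - 2B = -2.
Solving: A = -6, B = -2.
So s(n) = - 2 \left(-2\right)^{n} - 6.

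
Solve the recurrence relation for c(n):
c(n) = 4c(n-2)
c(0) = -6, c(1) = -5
Characteristic equation: x² - 4 = 0, which factors as (x - (2))(x - (-2)) = 0.
Roots r₁ = 2, r₂ = -2 (distinct).
General solution: c(n) = A·(2)^n + B·(-2)^n.
From c(0) = -6: A + B = -6.
From c(1) = -5: 2A - 2B = -5.
Solving: A = - \frac{17}{4}, B = - \frac{7}{4}.
So c(n) = - \frac{7 \left(-2\right)^{n}}{4} - \frac{17 \cdot 2^{n}}{4}.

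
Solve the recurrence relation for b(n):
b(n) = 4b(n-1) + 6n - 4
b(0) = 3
First-order linear with linear forcing.
Homogeneous solution: b_h(n) = A·(4)^n.
Try particular b_p(n) = pn + q. Substituting:
  pn + q = 4(p(n-1) + q) + 6n - 4.
Matching the n-coefficient: p = 4p + 6 ⇒ p = -2.
Matching constants: q = -4p + 4q - 4 ⇒ q = - \frac{4}{3}.
General: b(n) = A·(4)^n - 2 n - \frac{4}{3}.
Apply b(0) = 3: A - \frac{4}{3} = 3 ⇒ A = \frac{13}{3}.
So b(n) = \frac{13 \cdot 4^{n}}{3} - 2 n - \frac{4}{3}.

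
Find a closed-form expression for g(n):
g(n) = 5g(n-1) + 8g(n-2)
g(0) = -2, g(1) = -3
Characteristic equation: x² - 5x - 8 = 0.
Discriminant Δ = (5)² + 4·(8) = 57.
Roots r₁,₂ = (5 ± √57)/2, so r₁ = \frac{5}{2} + \frac{\sqrt{57}}{2}, r₂ = \frac{5}{2} - \frac{\sqrt{57}}{2}.
General solution: g(n) = A·r₁^n + B·r₂^n.
From the initial conditions, A + B = -2 and r₁A + r₂B = -3.
Since r₁ - r₂ = √57: A = (-3 - (-2)r₂)/√57 = -1 + \frac{2 \sqrt{57}}{57}, and B = -2 - A = -1 - \frac{2 \sqrt{57}}{57}.
So g(n) = \left(-1 + \frac{2 \sqrt{57}}{57}\right)\left(\frac{5}{2} + \frac{\sqrt{57}}{2}\right)^n + \left(-1 - \frac{2 \sqrt{57}}{57}\right)\left(\frac{5}{2} - \frac{\sqrt{57}}{2}\right)^n.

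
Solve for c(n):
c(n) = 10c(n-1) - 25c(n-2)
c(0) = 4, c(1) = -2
Characteristic equation: x² - 10x + 25 = 0, which is (x - (5))².
Repeated root r = 5.
General solution: c(n) = (A + Bn)·(5)^n.
From c(0) = 4: A = 4.
From c(1) = -2: (A + B)·(5) = -2 ⇒ B = - \frac{22}{5}.
So c(n) = \left(4 - \frac{22 n}{5}\right) \cdot (5)^n.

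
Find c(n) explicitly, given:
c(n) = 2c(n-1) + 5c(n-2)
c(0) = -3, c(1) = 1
Characteristic equation: x² - 2x - 5 = 0.
Discriminant Δ = (2)² + 4·(5) = 24.
Roots r₁,₂ = (2 ± √24)/2, so r₁ = 1 + \sqrt{6}, r₂ = 1 - \sqrt{6}.
General solution: c(n) = A·r₁^n + B·r₂^n.
From the initial conditions, A + B = -3 and r₁A + r₂B = 1.
Since r₁ - r₂ = √24: A = (1 - (-3)r₂)/√24 = - \frac{3}{2} + \frac{\sqrt{6}}{3}, and B = -3 - A = - \frac{3}{2} - \frac{\sqrt{6}}{3}.
So c(n) = \left(- \frac{3}{2} + \frac{\sqrt{6}}{3}\right)\left(1 + \sqrt{6}\right)^n + \left(- \frac{3}{2} - \frac{\sqrt{6}}{3}\right)\left(1 - \sqrt{6}\right)^n.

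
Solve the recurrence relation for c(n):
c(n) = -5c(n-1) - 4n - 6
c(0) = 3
First-order linear with linear forcing.
Homogeneous solution: c_h(n) = A·(-5)^n.
Try particular c_p(n) = pn + q. Substituting:
  pn + q = -5(p(n-1) + q) - 4n - 6.
Matching the n-coefficient: p = -5p - 4 ⇒ p = - \frac{2}{3}.
Matching constants: q = 5p - 5q - 6 ⇒ q = - \frac{14}{9}.
General: c(n) = A·(-5)^n - \frac{2 n}{3} - \frac{14}{9}.
Apply c(0) = 3: A - \frac{14}{9} = 3 ⇒ A = \frac{41}{9}.
So c(n) = \frac{41 \left(-5\right)^{n}}{9} - \frac{2 n}{3} - \frac{14}{9}.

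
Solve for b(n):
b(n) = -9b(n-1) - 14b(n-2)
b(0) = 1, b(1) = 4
Characteristic equation: x² + 9x + 14 = 0, which factors as (x - (-2))(x - (-7)) = 0.
Roots r₁ = -2, r₂ = -7 (distinct).
General solution: b(n) = A·(-2)^n + B·(-7)^n.
From b(0) = 1: A + B = 1.
From b(1) = 4: -2A - 7B = 4.
Solving: A = \frac{11}{5}, B = - \frac{6}{5}.
So b(n) = \frac{11 \left(-2\right)^{n}}{5} - \frac{6 \left(-7\right)^{n}}{5}.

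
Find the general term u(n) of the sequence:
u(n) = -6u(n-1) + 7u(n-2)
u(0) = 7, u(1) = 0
Characteristic equation: x² + 6x - 7 = 0, which factors as (x - (-7))(x - (1)) = 0.
Roots r₁ = -7, r₂ = 1 (distinct).
General solution: u(n) = A·(-7)^n + B·(1)^n.
From u(0) = 7: A + B = 7.
From u(1) = 0: -7A + B = 0.
Solving: A = \frac{7}{8}, B = \frac{49}{8}.
So u(n) = \frac{7 \left(-7\right)^{n}}{8} + \frac{49}{8}.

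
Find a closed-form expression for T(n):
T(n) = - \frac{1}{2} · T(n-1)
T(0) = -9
Pure geometric recurrence with ratio - \frac{1}{2}.
By induction T(n) = T(0) · (- \frac{1}{2})^n = - 9 \left(- \frac{1}{2}\right)^{n}.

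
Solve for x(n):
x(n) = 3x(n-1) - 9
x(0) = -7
First-order linear non-homogeneous.
Homogeneous solution: x_h(n) = A·(3)^n.
Try constant particular solution x_p = K: K = 3K - 9 ⇒ K = \frac{9}{2}.
General: x(n) = A·(3)^n + \frac{9}{2}.
Apply x(0) = -7: A + \frac{9}{2} = -7 ⇒ A = - \frac{23}{2}.
So x(n) = \frac{9}{2} - \frac{23 \cdot 3^{n}}{2}.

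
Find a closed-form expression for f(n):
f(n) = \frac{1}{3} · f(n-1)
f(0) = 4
Pure geometric recurrence with ratio \frac{1}{3}.
By induction f(n) = f(0) · (\frac{1}{3})^n = 4 \cdot 3^{- n}.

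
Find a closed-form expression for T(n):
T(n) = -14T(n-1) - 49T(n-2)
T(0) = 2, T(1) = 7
Characteristic equation: x² + 14x + 49 = 0, which is (x - (-7))².
Repeated root r = -7.
General solution: T(n) = (A + Bn)·(-7)^n.
From T(0) = 2: A = 2.
From T(1) = 7: (A + B)·(-7) = 7 ⇒ B = -3.
So T(n) = \left(2 - 3 n\right) \cdot (-7)^n.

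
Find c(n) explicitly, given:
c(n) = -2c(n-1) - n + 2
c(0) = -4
First-order linear with linear forcing.
Homogeneous solution: c_h(n) = A·(-2)^n.
Try particular c_p(n) = pn + q. Substituting:
  pn + q = -2(p(n-1) + q) - n + 2.
Matching the n-coefficient: p = -2p - 1 ⇒ p = - \frac{1}{3}.
Matching constants: q = 2p - 2q + 2 ⇒ q = \frac{4}{9}.
General: c(n) = A·(-2)^n - \frac{n}{3} + \frac{4}{9}.
Apply c(0) = -4: A + \frac{4}{9} = -4 ⇒ A = - \frac{40}{9}.
So c(n) = - \frac{40 \left(-2\right)^{n}}{9} - \frac{n}{3} + \frac{4}{9}.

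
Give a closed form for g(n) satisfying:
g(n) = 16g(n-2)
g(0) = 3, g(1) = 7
Characteristic equation: x² - 16 = 0, which factors as (x - (4))(x - (-4)) = 0.
Roots r₁ = 4, r₂ = -4 (distinct).
General solution: g(n) = A·(4)^n + B·(-4)^n.
From g(0) = 3: A + B = 3.
From g(1) = 7: 4A - 4B = 7.
Solving: A = \frac{19}{8}, B = \frac{5}{8}.
So g(n) = \frac{5 \left(-4\right)^{n}}{8} + \frac{19 \cdot 4^{n}}{8}.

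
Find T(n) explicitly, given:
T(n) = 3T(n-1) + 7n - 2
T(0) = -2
First-order linear with linear forcing.
Homogeneous solution: T_h(n) = A·(3)^n.
Try particular T_p(n) = pn + q. Substituting:
  pn + q = 3(p(n-1) + q) + 7n - 2.
Matching the n-coefficient: p = 3p + 7 ⇒ p = - \frac{7}{2}.
Matching constants: q = -3p + 3q - 2 ⇒ q = - \frac{17}{4}.
General: T(n) = A·(3)^n - \frac{7 n}{2} - \frac{17}{4}.
Apply T(0) = -2: A - \frac{17}{4} = -2 ⇒ A = \frac{9}{4}.
So T(n) = \frac{9 \cdot 3^{n}}{4} - \frac{7 n}{2} - \frac{17}{4}.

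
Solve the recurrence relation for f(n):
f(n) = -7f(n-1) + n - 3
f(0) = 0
First-order linear with linear forcing.
Homogeneous solution: f_h(n) = A·(-7)^n.
Try particular f_p(n) = pn + q. Substituting:
  pn + q = -7(p(n-1) + q) + n - 3.
Matching the n-coefficient: p = -7p + 1 ⇒ p = \frac{1}{8}.
Matching constants: q = 7p - 7q - 3 ⇒ q = - \frac{17}{64}.
General: f(n) = A·(-7)^n + \frac{n}{8} - \frac{17}{64}.
Apply f(0) = 0: A - \frac{17}{64} = 0 ⇒ A = \frac{17}{64}.
So f(n) = \frac{17 \left(-7\right)^{n}}{64} + \frac{n}{8} - \frac{17}{64}.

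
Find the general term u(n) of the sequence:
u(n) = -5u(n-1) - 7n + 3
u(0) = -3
First-order linear with linear forcing.
Homogeneous solution: u_h(n) = A·(-5)^n.
Try particular u_p(n) = pn + q. Substituting:
  pn + q = -5(p(n-1) + q) - 7n + 3.
Matching the n-coefficient: p = -5p - 7 ⇒ p = - \frac{7}{6}.
Matching constants: q = 5p - 5q + 3 ⇒ q = - \frac{17}{36}.
General: u(n) = A·(-5)^n - \frac{7 n}{6} - \frac{17}{36}.
Apply u(0) = -3: A - \frac{17}{36} = -3 ⇒ A = - \frac{91}{36}.
So u(n) = - \frac{91 \left(-5\right)^{n}}{36} - \frac{7 n}{6} - \frac{17}{36}.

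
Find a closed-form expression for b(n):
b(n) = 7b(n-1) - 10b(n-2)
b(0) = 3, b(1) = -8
Characteristic equation: x² - 7x + 10 = 0, which factors as (x - (2))(x - (5)) = 0.
Roots r₁ = 2, r₂ = 5 (distinct).
General solution: b(n) = A·(2)^n + B·(5)^n.
From b(0) = 3: A + B = 3.
From b(1) = -8: 2A + 5B = -8.
Solving: A = \frac{23}{3}, B = - \frac{14}{3}.
So b(n) = \frac{23 \cdot 2^{n}}{3} - \frac{14 \cdot 5^{n}}{3}.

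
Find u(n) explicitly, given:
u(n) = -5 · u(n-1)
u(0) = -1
Pure geometric recurrence with ratio -5.
By induction u(n) = u(0) · (-5)^n = - \left(-5\right)^{n}.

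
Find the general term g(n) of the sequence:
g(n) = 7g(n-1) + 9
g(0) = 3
First-order linear non-homogeneous.
Homogeneous solution: g_h(n) = A·(7)^n.
Try constant particular solution g_p = K: K = 7K + 9 ⇒ K = - \frac{3}{2}.
General: g(n) = A·(7)^n - \frac{3}{2}.
Apply g(0) = 3: A - \frac{3}{2} = 3 ⇒ A = \frac{9}{2}.
So g(n) = \frac{9 \cdot 7^{n}}{2} - \frac{3}{2}.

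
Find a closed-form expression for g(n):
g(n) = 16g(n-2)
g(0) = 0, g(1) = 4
Characteristic equation: x² - 16 = 0, which factors as (x - (-4))(x - (4)) = 0.
Roots r₁ = -4, r₂ = 4 (distinct).
General solution: g(n) = A·(-4)^n + B·(4)^n.
From g(0) = 0: A + B = 0.
From g(1) = 4: -4A + 4B = 4.
Solving: A = - \frac{1}{2}, B = \frac{1}{2}.
So g(n) = - \frac{\left(-4\right)^{n}}{2} + \frac{4^{n}}{2}.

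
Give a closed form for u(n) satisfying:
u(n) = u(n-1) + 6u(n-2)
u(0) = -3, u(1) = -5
Characteristic equation: x² - x - 6 = 0, which factors as (x - (-2))(x - (3)) = 0.
Roots r₁ = -2, r₂ = 3 (distinct).
General solution: u(n) = A·(-2)^n + B·(3)^n.
From u(0) = -3: A + B = -3.
From u(1) = -5: -2A + 3B = -5.
Solving: A = - \frac{4}{5}, B = - \frac{11}{5}.
So u(n) = - \frac{4 \left(-2\right)^{n}}{5} - \frac{11 \cdot 3^{n}}{5}.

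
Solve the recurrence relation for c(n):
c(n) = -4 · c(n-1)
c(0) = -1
Pure geometric recurrence with ratio -4.
By induction c(n) = c(0) · (-4)^n = - \left(-4\right)^{n}.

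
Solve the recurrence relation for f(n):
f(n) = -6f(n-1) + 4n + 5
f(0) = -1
First-order linear with linear forcing.
Homogeneous solution: f_h(n) = A·(-6)^n.
Try particular f_p(n) = pn + q. Substituting:
  pn + q = -6(p(n-1) + q) + 4n + 5.
Matching the n-coefficient: p = -6p + 4 ⇒ p = \frac{4}{7}.
Matching constants: q = 6p - 6q + 5 ⇒ q = \frac{59}{49}.
General: f(n) = A·(-6)^n + \frac{4 n}{7} + \frac{59}{49}.
Apply f(0) = -1: A + \frac{59}{49} = -1 ⇒ A = - \frac{108}{49}.
So f(n) = - \frac{108 \left(-6\right)^{n}}{49} + \frac{4 n}{7} + \frac{59}{49}.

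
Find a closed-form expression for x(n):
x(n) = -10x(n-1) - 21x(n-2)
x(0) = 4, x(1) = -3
Characteristic equation: x² + 10x + 21 = 0, which factors as (x - (-7))(x - (-3)) = 0.
Roots r₁ = -7, r₂ = -3 (distinct).
General solution: x(n) = A·(-7)^n + B·(-3)^n.
From x(0) = 4: A + B = 4.
From x(1) = -3: -7A - 3B = -3.
Solving: A = - \frac{9}{4}, B = \frac{25}{4}.
So x(n) = \frac{25 \left(-3\right)^{n}}{4} - \frac{9 \left(-7\right)^{n}}{4}.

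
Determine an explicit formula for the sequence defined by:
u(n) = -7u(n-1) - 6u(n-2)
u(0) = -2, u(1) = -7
Characteristic equation: x² + 7x + 6 = 0, which factors as (x - (-6))(x - (-1)) = 0.
Roots r₁ = -6, r₂ = -1 (distinct).
General solution: u(n) = A·(-6)^n + B·(-1)^n.
From u(0) = -2: A + B = -2.
From u(1) = -7: -6A - B = -7.
Solving: A = \frac{9}{5}, B = - \frac{19}{5}.
So u(n) = - \frac{19 \left(-1\right)^{n}}{5} + \frac{9 \left(-6\right)^{n}}{5}.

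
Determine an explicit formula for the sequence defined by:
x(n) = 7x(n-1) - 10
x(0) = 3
First-order linear non-homogeneous.
Homogeneous solution: x_h(n) = A·(7)^n.
Try constant particular solution x_p = K: K = 7K - 10 ⇒ K = \frac{5}{3}.
General: x(n) = A·(7)^n + \frac{5}{3}.
Apply x(0) = 3: A + \frac{5}{3} = 3 ⇒ A = \frac{4}{3}.
So x(n) = \frac{4 \cdot 7^{n}}{3} + \frac{5}{3}.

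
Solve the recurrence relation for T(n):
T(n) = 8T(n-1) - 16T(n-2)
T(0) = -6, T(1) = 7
Characteristic equation: x² - 8x + 16 = 0, which is (x - (4))².
Repeated root r = 4.
General solution: T(n) = (A + Bn)·(4)^n.
From T(0) = -6: A = -6.
From T(1) = 7: (A + B)·(4) = 7 ⇒ B = \frac{31}{4}.
So T(n) = \left(\frac{31 n}{4} - 6\right) \cdot (4)^n.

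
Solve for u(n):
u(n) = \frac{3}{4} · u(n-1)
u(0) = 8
Pure geometric recurrence with ratio \frac{3}{4}.
By induction u(n) = u(0) · (\frac{3}{4})^n = 8 \left(\frac{3}{4}\right)^{n}.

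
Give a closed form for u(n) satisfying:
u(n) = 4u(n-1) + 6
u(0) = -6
First-order linear non-homogeneous.
Homogeneous solution: u_h(n) = A·(4)^n.
Try constant particular solution u_p = K: K = 4K + 6 ⇒ K = -2.
General: u(n) = A·(4)^n - 2.
Apply u(0) = -6: A - 2 = -6 ⇒ A = -4.
So u(n) = - 4 \cdot 4^{n} - 2.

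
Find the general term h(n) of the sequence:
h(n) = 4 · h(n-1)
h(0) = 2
Pure geometric recurrence with ratio 4.
By induction h(n) = h(0) · (4)^n = 2 \cdot 4^{n}.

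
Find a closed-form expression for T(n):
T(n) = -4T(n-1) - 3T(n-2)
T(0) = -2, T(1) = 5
Characteristic equation: x² + 4x + 3 = 0, which factors as (x - (-1))(x - (-3)) = 0.
Roots r₁ = -1, r₂ = -3 (distinct).
General solution: T(n) = A·(-1)^n + B·(-3)^n.
From T(0) = -2: A + B = -2.
From T(1) = 5: -A - 3B = 5.
Solving: A = - \frac{1}{2}, B = - \frac{3}{2}.
So T(n) = - \frac{\left(-1\right)^{n}}{2} - \frac{3 \left(-3\right)^{n}}{2}.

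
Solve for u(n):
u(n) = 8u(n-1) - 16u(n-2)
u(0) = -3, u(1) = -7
Characteristic equation: x² - 8x + 16 = 0, which is (x - (4))².
Repeated root r = 4.
General solution: u(n) = (A + Bn)·(4)^n.
From u(0) = -3: A = -3.
From u(1) = -7: (A + B)·(4) = -7 ⇒ B = \frac{5}{4}.
So u(n) = \left(\frac{5 n}{4} - 3\right) \cdot (4)^n.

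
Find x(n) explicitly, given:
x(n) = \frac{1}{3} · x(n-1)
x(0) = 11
Pure geometric recurrence with ratio \frac{1}{3}.
By induction x(n) = x(0) · (\frac{1}{3})^n = 11 \cdot 3^{- n}.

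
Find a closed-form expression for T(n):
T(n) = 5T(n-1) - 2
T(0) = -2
First-order linear non-homogeneous.
Homogeneous solution: T_h(n) = A·(5)^n.
Try constant particular solution T_p = K: K = 5K - 2 ⇒ K = \frac{1}{2}.
General: T(n) = A·(5)^n + \frac{1}{2}.
Apply T(0) = -2: A + \frac{1}{2} = -2 ⇒ A = - \frac{5}{2}.
So T(n) = \frac{1}{2} - \frac{5 \cdot 5^{n}}{2}.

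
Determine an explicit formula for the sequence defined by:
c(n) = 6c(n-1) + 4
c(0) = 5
First-order linear non-homogeneous.
Homogeneous solution: c_h(n) = A·(6)^n.
Try constant particular solution c_p = K: K = 6K + 4 ⇒ K = - \frac{4}{5}.
General: c(n) = A·(6)^n - \frac{4}{5}.
Apply c(0) = 5: A - \frac{4}{5} = 5 ⇒ A = \frac{29}{5}.
So c(n) = \frac{29 \cdot 6^{n}}{5} - \frac{4}{5}.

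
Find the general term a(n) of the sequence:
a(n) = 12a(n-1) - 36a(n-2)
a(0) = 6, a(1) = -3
Characteristic equation: x² - 12x + 36 = 0, which is (x - (6))².
Repeated root r = 6.
General solution: a(n) = (A + Bn)·(6)^n.
From a(0) = 6: A = 6.
From a(1) = -3: (A + B)·(6) = -3 ⇒ B = - \frac{13}{2}.
So a(n) = \left(6 - \frac{13 n}{2}\right) \cdot (6)^n.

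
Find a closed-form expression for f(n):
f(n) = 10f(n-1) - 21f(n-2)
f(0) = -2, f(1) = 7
Characteristic equation: x² - 10x + 21 = 0, which factors as (x - (3))(x - (7)) = 0.
Roots r₁ = 3, r₂ = 7 (distinct).
General solution: f(n) = A·(3)^n + B·(7)^n.
From f(0) = -2: A + B = -2.
From f(1) = 7: 3A + 7B = 7.
Solving: A = - \frac{21}{4}, B = \frac{13}{4}.
So f(n) = - \frac{21 \cdot 3^{n}}{4} + \frac{13 \cdot 7^{n}}{4}.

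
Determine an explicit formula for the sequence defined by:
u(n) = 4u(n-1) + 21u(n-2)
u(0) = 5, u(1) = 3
Characteristic equation: x² - 4x - 21 = 0, which factors as (x - (-3))(x - (7)) = 0.
Roots r₁ = -3, r₂ = 7 (distinct).
General solution: u(n) = A·(-3)^n + B·(7)^n.
From u(0) = 5: A + B = 5.
From u(1) = 3: -3A + 7B = 3.
Solving: A = \frac{16}{5}, B = \frac{9}{5}.
So u(n) = \frac{16 \left(-3\right)^{n}}{5} + \frac{9 \cdot 7^{n}}{5}.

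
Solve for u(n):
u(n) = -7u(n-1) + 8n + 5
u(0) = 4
First-order linear with linear forcing.
Homogeneous solution: u_h(n) = A·(-7)^n.
Try particular u_p(n) = pn + q. Substituting:
  pn + q = -7(p(n-1) + q) + 8n + 5.
Matching the n-coefficient: p = -7p + 8 ⇒ p = 1.
Matching constants: q = 7p - 7q + 5 ⇒ q = \frac{3}{2}.
General: u(n) = A·(-7)^n + n + \frac{3}{2}.
Apply u(0) = 4: A + \frac{3}{2} = 4 ⇒ A = \frac{5}{2}.
So u(n) = \frac{5 \left(-7\right)^{n}}{2} + n + \frac{3}{2}.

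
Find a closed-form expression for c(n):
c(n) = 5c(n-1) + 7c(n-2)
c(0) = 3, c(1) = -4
Characteristic equation: x² - 5x - 7 = 0.
Discriminant Δ = (5)² + 4·(7) = 53.
Roots r₁,₂ = (5 ± √53)/2, so r₁ = \frac{5}{2} + \frac{\sqrt{53}}{2}, r₂ = \frac{5}{2} - \frac{\sqrt{53}}{2}.
General solution: c(n) = A·r₁^n + B·r₂^n.
From the initial conditions, A + B = 3 and r₁A + r₂B = -4.
Since r₁ - r₂ = √53: A = (-4 - (3)r₂)/√53 = \frac{3}{2} - \frac{23 \sqrt{53}}{106}, and B = 3 - A = \frac{3}{2} + \frac{23 \sqrt{53}}{106}.
So c(n) = \left(\frac{3}{2} - \frac{23 \sqrt{53}}{106}\right)\left(\frac{5}{2} + \frac{\sqrt{53}}{2}\right)^n + \left(\frac{3}{2} + \frac{23 \sqrt{53}}{106}\right)\left(\frac{5}{2} - \frac{\sqrt{53}}{2}\right)^n.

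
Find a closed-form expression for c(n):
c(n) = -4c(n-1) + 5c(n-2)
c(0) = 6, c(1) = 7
Characteristic equation: x² + 4x - 5 = 0, which factors as (x - (1))(x - (-5)) = 0.
Roots r₁ = 1, r₂ = -5 (distinct).
General solution: c(n) = A·(1)^n + B·(-5)^n.
From c(0) = 6: A + B = 6.
From c(1) = 7: A - 5B = 7.
Solving: A = \frac{37}{6}, B = - \frac{1}{6}.
So c(n) = \frac{37}{6} - \frac{\left(-5\right)^{n}}{6}.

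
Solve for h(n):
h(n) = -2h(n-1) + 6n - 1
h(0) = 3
First-order linear with linear forcing.
Homogeneous solution: h_h(n) = A·(-2)^n.
Try particular h_p(n) = pn + q. Substituting:
  pn + q = -2(p(n-1) + q) + 6n - 1.
Matching the n-coefficient: p = -2p + 6 ⇒ p = 2.
Matching constants: q = 2p - 2q - 1 ⇒ q = 1.
General: h(n) = A·(-2)^n + 2 n + 1.
Apply h(0) = 3: A + 1 = 3 ⇒ A = 2.
So h(n) = 2 \left(-2\right)^{n} + 2 n + 1.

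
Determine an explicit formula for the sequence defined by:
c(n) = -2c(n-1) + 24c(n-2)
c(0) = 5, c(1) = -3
Characteristic equation: x² + 2x - 24 = 0, which factors as (x - (4))(x - (-6)) = 0.
Roots r₁ = 4, r₂ = -6 (distinct).
General solution: c(n) = A·(4)^n + B·(-6)^n.
From c(0) = 5: A + B = 5.
From c(1) = -3: 4A - 6B = -3.
Solving: A = \frac{27}{10}, B = \frac{23}{10}.
So c(n) = \frac{23 \left(-6\right)^{n}}{10} + \frac{27 \cdot 4^{n}}{10}.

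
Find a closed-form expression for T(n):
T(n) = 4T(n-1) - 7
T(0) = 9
First-order linear non-homogeneous.
Homogeneous solution: T_h(n) = A·(4)^n.
Try constant particular solution T_p = K: K = 4K - 7 ⇒ K = \frac{7}{3}.
General: T(n) = A·(4)^n + \frac{7}{3}.
Apply T(0) = 9: A + \frac{7}{3} = 9 ⇒ A = \frac{20}{3}.
So T(n) = \frac{20 \cdot 4^{n}}{3} + \frac{7}{3}.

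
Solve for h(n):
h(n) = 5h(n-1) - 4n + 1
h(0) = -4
First-order linear with linear forcing.
Homogeneous solution: h_h(n) = A·(5)^n.
Try particular h_p(n) = pn + q. Substituting:
  pn + q = 5(p(n-1) + q) - 4n + 1.
Matching the n-coefficient: p = 5p - 4 ⇒ p = 1.
Matching constants: q = -5p + 5q + 1 ⇒ q = 1.
General: h(n) = A·(5)^n + n + 1.
Apply h(0) = -4: A + 1 = -4 ⇒ A = -5.
So h(n) = - 5 \cdot 5^{n} + n + 1.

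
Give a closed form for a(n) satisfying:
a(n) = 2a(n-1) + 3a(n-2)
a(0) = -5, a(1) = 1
Characteristic equation: x² - 2x - 3 = 0, which factors as (x - (-1))(x - (3)) = 0.
Roots r₁ = -1, r₂ = 3 (distinct).
General solution: a(n) = A·(-1)^n + B·(3)^n.
From a(0) = -5: A + B = -5.
From a(1) = 1: -A + 3B = 1.
Solving: A = -4, B = -1.
So a(n) = - 4 \left(-1\right)^{n} - 3^{n}.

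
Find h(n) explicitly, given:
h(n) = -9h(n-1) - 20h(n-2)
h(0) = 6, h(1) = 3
Characteristic equation: x² + 9x + 20 = 0, which factors as (x - (-5))(x - (-4)) = 0.
Roots r₁ = -5, r₂ = -4 (distinct).
General solution: h(n) = A·(-5)^n + B·(-4)^n.
From h(0) = 6: A + B = 6.
From h(1) = 3: -5A - 4B = 3.
Solving: A = -27, B = 33.
So h(n) = 33 \left(-4\right)^{n} - 27 \left(-5\right)^{n}.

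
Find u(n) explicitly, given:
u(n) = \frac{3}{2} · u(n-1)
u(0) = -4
Pure geometric recurrence with ratio \frac{3}{2}.
By induction u(n) = u(0) · (\frac{3}{2})^n = - 4 \left(\frac{3}{2}\right)^{n}.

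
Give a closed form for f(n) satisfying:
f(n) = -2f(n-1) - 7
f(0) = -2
First-order linear non-homogeneous.
Homogeneous solution: f_h(n) = A·(-2)^n.
Try constant particular solution f_p = K: K = -2K - 7 ⇒ K = - \frac{7}{3}.
General: f(n) = A·(-2)^n - \frac{7}{3}.
Apply f(0) = -2: A - \frac{7}{3} = -2 ⇒ A = \frac{1}{3}.
So f(n) = \frac{\left(-2\right)^{n}}{3} - \frac{7}{3}.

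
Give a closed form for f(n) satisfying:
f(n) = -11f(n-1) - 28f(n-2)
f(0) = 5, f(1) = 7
Characteristic equation: x² + 11x + 28 = 0, which factors as (x - (-7))(x - (-4)) = 0.
Roots r₁ = -7, r₂ = -4 (distinct).
General solution: f(n) = A·(-7)^n + B·(-4)^n.
From f(0) = 5: A + B = 5.
From f(1) = 7: -7A - 4B = 7.
Solving: A = -9, B = 14.
So f(n) = 14 \left(-4\right)^{n} - 9 \left(-7\right)^{n}.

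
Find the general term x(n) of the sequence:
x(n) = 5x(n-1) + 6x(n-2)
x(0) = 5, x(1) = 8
Characteristic equation: x² - 5x - 6 = 0, which factors as (x - (6))(x - (-1)) = 0.
Roots r₁ = 6, r₂ = -1 (distinct).
General solution: x(n) = A·(6)^n + B·(-1)^n.
From x(0) = 5: A + B = 5.
From x(1) = 8: 6A - B = 8.
Solving: A = \frac{13}{7}, B = \frac{22}{7}.
So x(n) = \frac{22 \left(-1\right)^{n}}{7} + \frac{13 \cdot 6^{n}}{7}.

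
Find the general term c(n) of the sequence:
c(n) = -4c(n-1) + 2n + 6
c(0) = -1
First-order linear with linear forcing.
Homogeneous solution: c_h(n) = A·(-4)^n.
Try particular c_p(n) = pn + q. Substituting:
  pn + q = -4(p(n-1) + q) + 2n + 6.
Matching the n-coefficient: p = -4p + 2 ⇒ p = \frac{2}{5}.
Matching constants: q = 4p - 4q + 6 ⇒ q = \frac{38}{25}.
General: c(n) = A·(-4)^n + \frac{2 n}{5} + \frac{38}{25}.
Apply c(0) = -1: A + \frac{38}{25} = -1 ⇒ A = - \frac{63}{25}.
So c(n) = - \frac{63 \left(-4\right)^{n}}{25} + \frac{2 n}{5} + \frac{38}{25}.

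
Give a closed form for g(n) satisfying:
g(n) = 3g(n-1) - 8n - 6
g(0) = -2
First-order linear with linear forcing.
Homogeneous solution: g_h(n) = A·(3)^n.
Try particular g_p(n) = pn + q. Substituting:
  pn + q = 3(p(n-1) + q) - 8n - 6.
Matching the n-coefficient: p = 3p - 8 ⇒ p = 4.
Matching constants: q = -3p + 3q - 6 ⇒ q = 9.
General: g(n) = A·(3)^n + 4 n + 9.
Apply g(0) = -2: A + 9 = -2 ⇒ A = -11.
So g(n) = - 11 \cdot 3^{n} + 4 n + 9.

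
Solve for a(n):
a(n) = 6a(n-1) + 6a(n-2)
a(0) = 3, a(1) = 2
Characteristic equation: x² - 6x - 6 = 0.
Discriminant Δ = (6)² + 4·(6) = 60.
Roots r₁,₂ = (6 ± √60)/2, so r₁ = 3 + \sqrt{15}, r₂ = 3 - \sqrt{15}.
General solution: a(n) = A·r₁^n + B·r₂^n.
From the initial conditions, A + B = 3 and r₁A + r₂B = 2.
Since r₁ - r₂ = √60: A = (2 - (3)r₂)/√60 = \frac{3}{2} - \frac{7 \sqrt{15}}{30}, and B = 3 - A = \frac{7 \sqrt{15}}{30} + \frac{3}{2}.
So a(n) = \left(\frac{3}{2} - \frac{7 \sqrt{15}}{30}\right)\left(3 + \sqrt{15}\right)^n + \left(\frac{7 \sqrt{15}}{30} + \frac{3}{2}\right)\left(3 - \sqrt{15}\right)^n.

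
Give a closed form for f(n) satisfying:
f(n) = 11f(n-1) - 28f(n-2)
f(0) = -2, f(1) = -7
Characteristic equation: x² - 11x + 28 = 0, which factors as (x - (4))(x - (7)) = 0.
Roots r₁ = 4, r₂ = 7 (distinct).
General solution: f(n) = A·(4)^n + B·(7)^n.
From f(0) = -2: A + B = -2.
From f(1) = -7: 4A + 7B = -7.
Solving: A = - \frac{7}{3}, B = \frac{1}{3}.
So f(n) = - \frac{7 \cdot 4^{n}}{3} + \frac{7^{n}}{3}.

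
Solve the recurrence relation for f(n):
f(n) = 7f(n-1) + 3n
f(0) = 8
First-order linear with linear forcing.
Homogeneous solution: f_h(n) = A·(7)^n.
Try particular f_p(n) = pn + q. Substituting:
  pn + q = 7(p(n-1) + q) + 3n.
Matching the n-coefficient: p = 7p + 3 ⇒ p = - \frac{1}{2}.
Matching constants: q = -7p + 7q ⇒ q = - \frac{7}{12}.
General: f(n) = A·(7)^n - \frac{n}{2} - \frac{7}{12}.
Apply f(0) = 8: A - \frac{7}{12} = 8 ⇒ A = \frac{103}{12}.
So f(n) = \frac{103 \cdot 7^{n}}{12} - \frac{n}{2} - \frac{7}{12}.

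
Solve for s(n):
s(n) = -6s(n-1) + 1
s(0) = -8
First-order linear non-homogeneous.
Homogeneous solution: s_h(n) = A·(-6)^n.
Try constant particular solution s_p = K: K = -6K + 1 ⇒ K = \frac{1}{7}.
General: s(n) = A·(-6)^n + \frac{1}{7}.
Apply s(0) = -8: A + \frac{1}{7} = -8 ⇒ A = - \frac{57}{7}.
So s(n) = \frac{1}{7} - \frac{57 \left(-6\right)^{n}}{7}.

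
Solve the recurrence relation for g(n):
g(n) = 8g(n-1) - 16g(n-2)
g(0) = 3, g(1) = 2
Characteristic equation: x² - 8x + 16 = 0, which is (x - (4))².
Repeated root r = 4.
General solution: g(n) = (A + Bn)·(4)^n.
From g(0) = 3: A = 3.
From g(1) = 2: (A + B)·(4) = 2 ⇒ B = - \frac{5}{2}.
So g(n) = \left(3 - \frac{5 n}{2}\right) \cdot (4)^n.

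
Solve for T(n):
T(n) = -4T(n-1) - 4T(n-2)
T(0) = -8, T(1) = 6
Characteristic equation: x² + 4x + 4 = 0, which is (x - (-2))².
Repeated root r = -2.
General solution: T(n) = (A + Bn)·(-2)^n.
From T(0) = -8: A = -8.
From T(1) = 6: (A + B)·(-2) = 6 ⇒ B = 5.
So T(n) = \left(5 n - 8\right) \cdot (-2)^n.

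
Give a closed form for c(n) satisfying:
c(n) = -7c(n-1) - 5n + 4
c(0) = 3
First-order linear with linear forcing.
Homogeneous solution: c_h(n) = A·(-7)^n.
Try particular c_p(n) = pn + q. Substituting:
  pn + q = -7(p(n-1) + q) - 5n + 4.
Matching the n-coefficient: p = -7p - 5 ⇒ p = - \frac{5}{8}.
Matching constants: q = 7p - 7q + 4 ⇒ q = - \frac{3}{64}.
General: c(n) = A·(-7)^n - \frac{5 n}{8} - \frac{3}{64}.
Apply c(0) = 3: A - \frac{3}{64} = 3 ⇒ A = \frac{195}{64}.
So c(n) = \frac{195 \left(-7\right)^{n}}{64} - \frac{5 n}{8} - \frac{3}{64}.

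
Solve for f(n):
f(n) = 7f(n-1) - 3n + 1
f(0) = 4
First-order linear with linear forcing.
Homogeneous solution: f_h(n) = A·(7)^n.
Try particular f_p(n) = pn + q. Substituting:
  pn + q = 7(p(n-1) + q) - 3n + 1.
Matching the n-coefficient: p = 7p - 3 ⇒ p = \frac{1}{2}.
Matching constants: q = -7p + 7q + 1 ⇒ q = \frac{5}{12}.
General: f(n) = A·(7)^n + \frac{n}{2} + \frac{5}{12}.
Apply f(0) = 4: A + \frac{5}{12} = 4 ⇒ A = \frac{43}{12}.
So f(n) = \frac{43 \cdot 7^{n}}{12} + \frac{n}{2} + \frac{5}{12}.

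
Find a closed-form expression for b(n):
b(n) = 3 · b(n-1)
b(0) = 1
Pure geometric recurrence with ratio 3.
By induction b(n) = b(0) · (3)^n = 3^{n}.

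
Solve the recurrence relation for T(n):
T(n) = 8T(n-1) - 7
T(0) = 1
First-order linear non-homogeneous.
Homogeneous solution: T_h(n) = A·(8)^n.
Try constant particular solution T_p = K: K = 8K - 7 ⇒ K = 1.
General: T(n) = A·(8)^n + 1.
Apply T(0) = 1: A + 1 = 1 ⇒ A = 0.
So T(n) = 1.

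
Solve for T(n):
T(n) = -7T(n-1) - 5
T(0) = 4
First-order linear non-homogeneous.
Homogeneous solution: T_h(n) = A·(-7)^n.
Try constant particular solution T_p = K: K = -7K - 5 ⇒ K = - \frac{5}{8}.
General: T(n) = A·(-7)^n - \frac{5}{8}.
Apply T(0) = 4: A - \frac{5}{8} = 4 ⇒ A = \frac{37}{8}.
So T(n) = \frac{37 \left(-7\right)^{n}}{8} - \frac{5}{8}.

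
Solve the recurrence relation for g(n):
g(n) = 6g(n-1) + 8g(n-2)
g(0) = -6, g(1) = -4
Characteristic equation: x² - 6x - 8 = 0.
Discriminant Δ = (6)² + 4·(8) = 68.
Roots r₁,₂ = (6 ± √68)/2, so r₁ = 3 + \sqrt{17}, r₂ = 3 - \sqrt{17}.
General solution: g(n) = A·r₁^n + B·r₂^n.
From the initial conditions, A + B = -6 and r₁A + r₂B = -4.
Since r₁ - r₂ = √68: A = (-4 - (-6)r₂)/√68 = -3 + \frac{7 \sqrt{17}}{17}, and B = -6 - A = -3 - \frac{7 \sqrt{17}}{17}.
So g(n) = \left(-3 + \frac{7 \sqrt{17}}{17}\right)\left(3 + \sqrt{17}\right)^n + \left(-3 - \frac{7 \sqrt{17}}{17}\right)\left(3 - \sqrt{17}\right)^n.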